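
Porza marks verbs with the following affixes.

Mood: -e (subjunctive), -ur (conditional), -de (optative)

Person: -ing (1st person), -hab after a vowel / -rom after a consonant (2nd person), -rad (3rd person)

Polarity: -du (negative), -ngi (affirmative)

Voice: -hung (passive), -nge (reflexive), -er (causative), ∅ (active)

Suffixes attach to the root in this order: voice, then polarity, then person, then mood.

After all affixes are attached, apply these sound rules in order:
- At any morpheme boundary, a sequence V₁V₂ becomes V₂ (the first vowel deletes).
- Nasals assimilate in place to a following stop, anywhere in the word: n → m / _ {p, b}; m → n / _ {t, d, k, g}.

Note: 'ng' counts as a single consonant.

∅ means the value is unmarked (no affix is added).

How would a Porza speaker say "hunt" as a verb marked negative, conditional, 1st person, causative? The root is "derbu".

Attach voice causative -er → derbuer.
Attach polarity negative -du → derbuerdu.
Attach person 1st person -ing → derbuerduing.
Attach mood conditional -ur → derbuerduingur.
Apply vowel deletion: derbuerduingur → derberdingur.
Nasal assimilation: no change.

derberdingur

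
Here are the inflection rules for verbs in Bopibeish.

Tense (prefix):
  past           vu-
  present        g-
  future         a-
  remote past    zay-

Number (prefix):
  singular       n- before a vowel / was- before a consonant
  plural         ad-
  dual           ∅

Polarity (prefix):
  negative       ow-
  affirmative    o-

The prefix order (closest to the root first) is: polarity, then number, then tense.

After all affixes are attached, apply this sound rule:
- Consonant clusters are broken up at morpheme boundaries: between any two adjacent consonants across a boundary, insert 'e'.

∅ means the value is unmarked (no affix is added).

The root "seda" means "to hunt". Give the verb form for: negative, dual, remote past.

zayoweseda

Attach polarity negative ow- → owseda.
number = dual: zero marking, form stays owseda.
Attach tense remote past zay- → zayowseda.
Apply epenthesis: zayowseda → zayoweseda.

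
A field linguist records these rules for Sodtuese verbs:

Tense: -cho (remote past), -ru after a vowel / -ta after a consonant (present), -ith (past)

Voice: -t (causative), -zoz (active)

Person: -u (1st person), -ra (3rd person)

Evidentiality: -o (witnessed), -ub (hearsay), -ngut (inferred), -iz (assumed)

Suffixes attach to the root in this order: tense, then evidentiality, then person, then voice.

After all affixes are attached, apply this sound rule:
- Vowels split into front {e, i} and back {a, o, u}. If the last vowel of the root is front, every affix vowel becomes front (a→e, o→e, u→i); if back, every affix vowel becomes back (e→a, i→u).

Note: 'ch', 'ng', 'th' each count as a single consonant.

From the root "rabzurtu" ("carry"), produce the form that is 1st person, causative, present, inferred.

Attach tense present -ru (after vowel 'u') → rabzurturu.
Attach evidentiality inferred -ngut → rabzurturungut.
Attach person 1st person -u → rabzurturungutu.
Attach voice causative -t → rabzurturungutut.
Vowel harmony: no change.

rabzurturungutut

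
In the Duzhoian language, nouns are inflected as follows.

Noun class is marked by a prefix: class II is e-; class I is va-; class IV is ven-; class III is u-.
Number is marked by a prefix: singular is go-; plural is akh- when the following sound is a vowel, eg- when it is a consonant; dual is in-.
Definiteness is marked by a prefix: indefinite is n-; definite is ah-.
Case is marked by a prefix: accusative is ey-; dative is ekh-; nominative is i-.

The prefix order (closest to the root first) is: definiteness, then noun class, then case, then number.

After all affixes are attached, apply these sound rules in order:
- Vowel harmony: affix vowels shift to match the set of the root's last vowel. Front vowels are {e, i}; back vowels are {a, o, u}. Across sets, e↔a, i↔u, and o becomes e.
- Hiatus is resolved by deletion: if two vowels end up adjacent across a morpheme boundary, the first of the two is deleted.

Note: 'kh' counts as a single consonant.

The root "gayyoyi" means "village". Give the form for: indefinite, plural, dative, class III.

Attach definiteness indefinite n- → ngayyoyi.
Attach noun class class III u- → ungayyoyi.
Attach case dative ekh- → ekhungayyoyi.
Attach number plural akh- (before vowel 'e') → akhekhungayyoyi.
Apply vowel harmony: akhekhungayyoyi → ekhekhingayyoyi.
Vowel deletion: no change.

ekhekhingayyoyi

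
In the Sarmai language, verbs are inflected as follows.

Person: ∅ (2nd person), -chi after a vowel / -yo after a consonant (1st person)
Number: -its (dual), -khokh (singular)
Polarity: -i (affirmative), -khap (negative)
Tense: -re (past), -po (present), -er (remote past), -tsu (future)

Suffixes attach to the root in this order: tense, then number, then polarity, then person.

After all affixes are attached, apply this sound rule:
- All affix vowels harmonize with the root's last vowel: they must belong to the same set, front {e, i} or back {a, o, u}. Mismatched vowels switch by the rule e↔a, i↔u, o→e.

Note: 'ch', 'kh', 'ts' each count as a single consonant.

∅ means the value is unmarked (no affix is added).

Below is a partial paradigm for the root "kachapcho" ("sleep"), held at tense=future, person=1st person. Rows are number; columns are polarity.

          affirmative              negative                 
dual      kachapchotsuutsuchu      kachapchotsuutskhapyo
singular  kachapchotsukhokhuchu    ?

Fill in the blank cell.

Attach tense future -tsu → kachapchotsu.
Attach number singular -khokh → kachapchotsukhokh.
Attach polarity negative -khap → kachapchotsukhokhkhap.
Attach person 1st person -yo (after consonant 'p') → kachapchotsukhokhkhapyo.
Vowel harmony: no change.

kachapchotsukhokhkhapyo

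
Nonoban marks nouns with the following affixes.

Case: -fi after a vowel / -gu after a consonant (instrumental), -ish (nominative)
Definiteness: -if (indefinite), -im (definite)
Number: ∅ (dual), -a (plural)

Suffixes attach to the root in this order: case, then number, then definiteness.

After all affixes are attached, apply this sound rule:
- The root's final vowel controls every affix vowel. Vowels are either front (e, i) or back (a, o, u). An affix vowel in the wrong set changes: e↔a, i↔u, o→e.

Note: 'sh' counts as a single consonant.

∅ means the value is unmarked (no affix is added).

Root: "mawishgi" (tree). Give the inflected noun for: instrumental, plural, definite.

mawishgifieim

Attach case instrumental -fi (after vowel 'i') → mawishgifi.
Attach number plural -a → mawishgifia.
Attach definiteness definite -im → mawishgifiaim.
Apply vowel harmony: mawishgifiaim → mawishgifieim.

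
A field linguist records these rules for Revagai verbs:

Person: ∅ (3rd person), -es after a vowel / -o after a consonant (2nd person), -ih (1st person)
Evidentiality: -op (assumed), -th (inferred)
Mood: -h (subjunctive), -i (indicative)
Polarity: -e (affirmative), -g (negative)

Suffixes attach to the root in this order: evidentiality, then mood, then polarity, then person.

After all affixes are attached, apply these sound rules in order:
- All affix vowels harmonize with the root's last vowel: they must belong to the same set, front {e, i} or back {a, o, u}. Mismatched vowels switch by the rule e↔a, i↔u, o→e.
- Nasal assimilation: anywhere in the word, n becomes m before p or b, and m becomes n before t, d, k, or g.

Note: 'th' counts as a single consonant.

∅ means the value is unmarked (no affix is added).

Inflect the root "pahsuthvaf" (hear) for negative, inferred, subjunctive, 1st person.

Attach evidentiality inferred -th → pahsuthvafth.
Attach mood subjunctive -h → pahsuthvafthh.
Attach polarity negative -g → pahsuthvafthhg.
Attach person 1st person -ih → pahsuthvafthhgih.
Apply vowel harmony: pahsuthvafthhgih → pahsuthvafthhguh.
Nasal assimilation: no change.

pahsuthvafthhguh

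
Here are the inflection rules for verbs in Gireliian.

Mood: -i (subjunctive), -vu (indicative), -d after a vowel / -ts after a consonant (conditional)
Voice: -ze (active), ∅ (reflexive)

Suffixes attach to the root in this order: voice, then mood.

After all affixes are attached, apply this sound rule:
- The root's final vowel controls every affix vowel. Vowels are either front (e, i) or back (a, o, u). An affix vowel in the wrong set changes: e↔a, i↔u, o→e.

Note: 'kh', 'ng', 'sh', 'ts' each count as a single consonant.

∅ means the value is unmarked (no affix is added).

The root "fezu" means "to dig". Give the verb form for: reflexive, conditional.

fezud

voice = reflexive: zero marking, form stays fezu.
Attach mood conditional -d (after vowel 'u') → fezud.
Vowel harmony: no change.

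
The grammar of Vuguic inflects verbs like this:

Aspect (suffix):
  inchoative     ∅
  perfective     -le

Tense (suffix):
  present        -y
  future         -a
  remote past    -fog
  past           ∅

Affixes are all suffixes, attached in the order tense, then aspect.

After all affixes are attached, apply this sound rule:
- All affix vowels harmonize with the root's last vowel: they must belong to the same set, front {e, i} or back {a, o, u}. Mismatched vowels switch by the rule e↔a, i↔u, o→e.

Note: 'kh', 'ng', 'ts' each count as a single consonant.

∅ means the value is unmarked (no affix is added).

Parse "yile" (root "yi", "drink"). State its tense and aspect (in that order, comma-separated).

past, perfective

Segment: yi-le.
tense: ∅ → past.
aspect: -le → perfective.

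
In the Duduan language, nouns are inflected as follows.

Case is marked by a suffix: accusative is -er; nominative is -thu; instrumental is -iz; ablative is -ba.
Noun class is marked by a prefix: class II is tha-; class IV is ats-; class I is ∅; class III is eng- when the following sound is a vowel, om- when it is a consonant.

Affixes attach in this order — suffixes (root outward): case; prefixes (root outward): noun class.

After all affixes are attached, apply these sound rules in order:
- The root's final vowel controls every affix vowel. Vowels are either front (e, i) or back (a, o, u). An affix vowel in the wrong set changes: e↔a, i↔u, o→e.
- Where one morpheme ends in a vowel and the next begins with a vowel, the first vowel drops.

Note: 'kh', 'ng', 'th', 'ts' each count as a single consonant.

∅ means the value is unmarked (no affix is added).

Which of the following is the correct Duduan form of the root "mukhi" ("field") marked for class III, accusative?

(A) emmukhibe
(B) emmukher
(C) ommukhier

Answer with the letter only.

Attach case accusative -er → mukhier.
Attach noun class class III om- (before consonant 'm') → ommukhier.
Apply vowel harmony: ommukhier → emmukhier.
Apply vowel deletion: emmukhier → emmukher.
So the correct form is emmukher, option (B).
(C) ommukhier is wrong: it fails to apply the sound rule(s).
(A) emmukhibe is wrong: it uses ablative instead of accusative for case.

B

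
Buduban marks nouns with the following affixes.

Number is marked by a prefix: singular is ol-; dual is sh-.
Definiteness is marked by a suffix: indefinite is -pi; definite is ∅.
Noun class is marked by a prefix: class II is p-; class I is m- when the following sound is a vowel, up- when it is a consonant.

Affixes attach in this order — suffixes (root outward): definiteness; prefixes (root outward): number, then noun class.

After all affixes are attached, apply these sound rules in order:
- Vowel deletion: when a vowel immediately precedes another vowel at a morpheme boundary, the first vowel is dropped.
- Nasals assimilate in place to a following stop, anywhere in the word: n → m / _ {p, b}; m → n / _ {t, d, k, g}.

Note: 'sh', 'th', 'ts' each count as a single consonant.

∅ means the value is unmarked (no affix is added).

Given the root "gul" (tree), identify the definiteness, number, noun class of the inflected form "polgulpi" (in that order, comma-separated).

indefinite, singular, class II

Segment: p-ol-gul-pi.
definiteness: -pi → indefinite.
number: ol- → singular.
noun class: p- → class II.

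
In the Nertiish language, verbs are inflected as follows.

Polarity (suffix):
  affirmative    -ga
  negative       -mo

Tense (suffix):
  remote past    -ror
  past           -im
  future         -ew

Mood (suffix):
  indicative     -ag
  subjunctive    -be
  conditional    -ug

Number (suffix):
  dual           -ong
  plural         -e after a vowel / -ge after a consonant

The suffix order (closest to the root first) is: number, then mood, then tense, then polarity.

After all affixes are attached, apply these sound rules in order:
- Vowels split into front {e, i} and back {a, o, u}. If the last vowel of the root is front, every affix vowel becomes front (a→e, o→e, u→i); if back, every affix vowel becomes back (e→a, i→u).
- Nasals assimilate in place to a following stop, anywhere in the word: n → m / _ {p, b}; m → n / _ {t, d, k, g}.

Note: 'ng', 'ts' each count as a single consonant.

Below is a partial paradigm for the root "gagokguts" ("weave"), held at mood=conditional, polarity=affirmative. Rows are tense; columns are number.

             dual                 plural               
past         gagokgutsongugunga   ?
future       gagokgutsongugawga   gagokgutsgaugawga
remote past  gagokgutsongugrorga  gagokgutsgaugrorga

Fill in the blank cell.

Attach number plural -ge (after consonant 'ts') → gagokgutsge.
Attach mood conditional -ug → gagokgutsgeug.
Attach tense past -im → gagokgutsgeugim.
Attach polarity affirmative -ga → gagokgutsgeugimga.
Apply vowel harmony: gagokgutsgeugimga → gagokgutsgaugumga.
Apply nasal assimilation: gagokgutsgaugumga → gagokgutsgaugunga.

gagokgutsgaugunga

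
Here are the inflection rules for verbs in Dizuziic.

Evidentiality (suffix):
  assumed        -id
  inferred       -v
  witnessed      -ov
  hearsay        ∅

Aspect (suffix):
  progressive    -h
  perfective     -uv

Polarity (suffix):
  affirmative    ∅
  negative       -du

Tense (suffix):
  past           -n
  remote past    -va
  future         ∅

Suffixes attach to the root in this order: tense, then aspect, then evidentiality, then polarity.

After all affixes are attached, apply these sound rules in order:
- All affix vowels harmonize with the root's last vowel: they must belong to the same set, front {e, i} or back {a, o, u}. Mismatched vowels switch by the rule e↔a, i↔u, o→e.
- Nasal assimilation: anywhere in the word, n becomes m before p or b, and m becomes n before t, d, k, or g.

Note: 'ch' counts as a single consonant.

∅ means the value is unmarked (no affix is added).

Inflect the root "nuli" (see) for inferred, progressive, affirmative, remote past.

Attach tense remote past -va → nuliva.
Attach aspect progressive -h → nulivah.
Attach evidentiality inferred -v → nulivahv.
polarity = affirmative: zero marking, form stays nulivahv.
Apply vowel harmony: nulivahv → nulivehv.
Nasal assimilation: no change.

nulivehv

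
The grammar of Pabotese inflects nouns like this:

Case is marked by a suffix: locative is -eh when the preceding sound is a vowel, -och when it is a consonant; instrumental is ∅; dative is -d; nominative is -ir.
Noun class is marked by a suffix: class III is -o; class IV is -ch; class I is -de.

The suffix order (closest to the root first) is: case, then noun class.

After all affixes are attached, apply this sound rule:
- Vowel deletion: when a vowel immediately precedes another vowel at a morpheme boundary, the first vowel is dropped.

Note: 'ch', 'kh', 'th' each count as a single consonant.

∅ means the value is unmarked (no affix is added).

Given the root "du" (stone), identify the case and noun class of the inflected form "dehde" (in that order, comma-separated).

locative, class I

Segment: du-eh-de.
case: -eh/och → locative.
noun class: -de → class I.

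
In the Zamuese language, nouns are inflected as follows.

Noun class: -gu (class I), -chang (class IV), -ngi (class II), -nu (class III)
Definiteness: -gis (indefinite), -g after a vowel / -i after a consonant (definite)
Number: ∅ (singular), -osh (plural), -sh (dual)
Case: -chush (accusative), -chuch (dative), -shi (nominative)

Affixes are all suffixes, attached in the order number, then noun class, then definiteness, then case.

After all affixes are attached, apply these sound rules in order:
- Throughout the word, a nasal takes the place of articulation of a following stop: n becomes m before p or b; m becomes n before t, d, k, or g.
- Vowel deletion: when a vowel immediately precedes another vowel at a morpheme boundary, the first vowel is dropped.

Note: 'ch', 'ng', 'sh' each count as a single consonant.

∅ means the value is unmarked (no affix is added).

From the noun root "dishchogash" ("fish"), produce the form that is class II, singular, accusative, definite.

dishchogashngigchush

number = singular: zero marking, form stays dishchogash.
Attach noun class class II -ngi → dishchogashngi.
Attach definiteness definite -g (after vowel 'i') → dishchogashngig.
Attach case accusative -chush → dishchogashngigchush.
Nasal assimilation: no change.
Vowel deletion: no change.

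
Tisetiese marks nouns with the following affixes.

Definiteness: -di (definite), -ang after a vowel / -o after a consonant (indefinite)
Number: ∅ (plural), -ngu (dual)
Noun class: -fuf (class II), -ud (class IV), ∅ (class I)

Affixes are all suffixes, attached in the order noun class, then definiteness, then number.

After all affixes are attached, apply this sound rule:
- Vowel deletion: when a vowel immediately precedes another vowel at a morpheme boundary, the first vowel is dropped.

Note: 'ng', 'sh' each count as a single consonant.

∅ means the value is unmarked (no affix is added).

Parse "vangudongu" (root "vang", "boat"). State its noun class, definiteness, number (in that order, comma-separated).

Segment: vang-ud-o-ngu.
noun class: -ud → class IV.
definiteness: -ang/o → indefinite.
number: -ngu → dual.

class IV, indefinite, dual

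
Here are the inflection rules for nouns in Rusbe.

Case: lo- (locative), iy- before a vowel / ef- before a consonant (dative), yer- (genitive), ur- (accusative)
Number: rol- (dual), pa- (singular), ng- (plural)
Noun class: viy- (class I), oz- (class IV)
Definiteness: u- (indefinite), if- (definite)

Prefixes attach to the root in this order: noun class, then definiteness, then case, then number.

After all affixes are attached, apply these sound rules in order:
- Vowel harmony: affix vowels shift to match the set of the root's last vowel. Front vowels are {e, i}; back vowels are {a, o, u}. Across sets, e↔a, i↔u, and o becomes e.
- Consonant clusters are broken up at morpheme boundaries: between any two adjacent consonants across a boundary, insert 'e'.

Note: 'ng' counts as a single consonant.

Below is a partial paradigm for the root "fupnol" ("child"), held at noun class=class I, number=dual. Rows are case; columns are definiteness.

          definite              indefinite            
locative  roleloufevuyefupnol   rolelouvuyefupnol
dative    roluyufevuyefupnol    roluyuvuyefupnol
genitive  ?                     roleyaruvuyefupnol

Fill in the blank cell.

Attach noun class class I viy- → viyfupnol.
Attach definiteness definite if- → ifviyfupnol.
Attach case genitive yer- → yerifviyfupnol.
Attach number dual rol- → rolyerifviyfupnol.
Apply vowel harmony: rolyerifviyfupnol → rolyarufvuyfupnol.
Apply epenthesis: rolyarufvuyfupnol → roleyarufevuyefupnol.

roleyarufevuyefupnol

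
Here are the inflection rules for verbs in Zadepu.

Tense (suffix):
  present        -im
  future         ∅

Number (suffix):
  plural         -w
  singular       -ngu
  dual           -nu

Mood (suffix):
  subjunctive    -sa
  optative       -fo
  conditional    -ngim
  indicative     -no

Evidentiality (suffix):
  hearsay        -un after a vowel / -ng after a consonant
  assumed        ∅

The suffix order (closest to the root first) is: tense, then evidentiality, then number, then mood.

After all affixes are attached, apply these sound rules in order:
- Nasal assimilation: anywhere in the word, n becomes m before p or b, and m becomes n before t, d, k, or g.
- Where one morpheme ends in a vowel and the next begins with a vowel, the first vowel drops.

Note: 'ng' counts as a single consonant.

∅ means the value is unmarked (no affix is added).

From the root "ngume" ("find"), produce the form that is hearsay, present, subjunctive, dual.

ngumimngnusa

Attach tense present -im → ngumeim.
Attach evidentiality hearsay -ng (after consonant 'm') → ngumeimng.
Attach number dual -nu → ngumeimngnu.
Attach mood subjunctive -sa → ngumeimngnusa.
Nasal assimilation: no change.
Apply vowel deletion: ngumeimngnusa → ngumimngnusa.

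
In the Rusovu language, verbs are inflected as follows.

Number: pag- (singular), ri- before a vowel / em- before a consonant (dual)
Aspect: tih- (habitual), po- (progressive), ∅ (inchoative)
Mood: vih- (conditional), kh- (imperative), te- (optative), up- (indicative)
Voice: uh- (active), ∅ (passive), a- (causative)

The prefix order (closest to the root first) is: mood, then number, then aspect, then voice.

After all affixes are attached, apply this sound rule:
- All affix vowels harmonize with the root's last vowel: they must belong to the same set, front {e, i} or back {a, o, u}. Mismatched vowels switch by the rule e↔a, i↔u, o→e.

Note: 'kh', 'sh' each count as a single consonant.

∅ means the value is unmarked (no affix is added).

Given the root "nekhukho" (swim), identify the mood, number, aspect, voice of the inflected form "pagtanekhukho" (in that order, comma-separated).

optative, singular, inchoative, passive

Segment: pag-te-nekhukho.
mood: te- → optative.
number: pag- → singular.
aspect: ∅ → inchoative.
voice: ∅ → passive.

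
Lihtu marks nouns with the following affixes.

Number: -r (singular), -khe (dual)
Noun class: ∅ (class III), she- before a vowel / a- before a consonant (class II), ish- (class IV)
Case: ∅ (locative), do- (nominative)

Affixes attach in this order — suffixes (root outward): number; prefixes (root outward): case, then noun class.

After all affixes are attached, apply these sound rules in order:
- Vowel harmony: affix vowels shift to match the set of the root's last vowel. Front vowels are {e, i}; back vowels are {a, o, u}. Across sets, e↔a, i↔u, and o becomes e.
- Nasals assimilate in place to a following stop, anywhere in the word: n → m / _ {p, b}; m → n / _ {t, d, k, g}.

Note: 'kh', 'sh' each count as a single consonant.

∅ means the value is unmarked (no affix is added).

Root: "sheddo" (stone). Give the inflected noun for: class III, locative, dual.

sheddokha

case = locative: zero marking, form stays sheddo.
noun class = class III: zero marking, form stays sheddo.
Attach number dual -khe → sheddokhe.
Apply vowel harmony: sheddokhe → sheddokha.
Nasal assimilation: no change.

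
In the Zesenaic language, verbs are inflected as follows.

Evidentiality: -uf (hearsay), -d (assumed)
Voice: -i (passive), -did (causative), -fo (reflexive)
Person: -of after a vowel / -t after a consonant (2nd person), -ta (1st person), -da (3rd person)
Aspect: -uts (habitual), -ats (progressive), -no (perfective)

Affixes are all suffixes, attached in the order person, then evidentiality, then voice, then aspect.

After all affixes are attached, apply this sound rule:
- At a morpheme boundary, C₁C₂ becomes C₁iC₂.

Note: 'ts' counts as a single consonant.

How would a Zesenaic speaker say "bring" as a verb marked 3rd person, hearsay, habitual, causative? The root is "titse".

titsedaufididuts

Attach person 3rd person -da → titseda.
Attach evidentiality hearsay -uf → titsedauf.
Attach voice causative -did → titsedaufdid.
Attach aspect habitual -uts → titsedaufdiduts.
Apply epenthesis: titsedaufdiduts → titsedaufididuts.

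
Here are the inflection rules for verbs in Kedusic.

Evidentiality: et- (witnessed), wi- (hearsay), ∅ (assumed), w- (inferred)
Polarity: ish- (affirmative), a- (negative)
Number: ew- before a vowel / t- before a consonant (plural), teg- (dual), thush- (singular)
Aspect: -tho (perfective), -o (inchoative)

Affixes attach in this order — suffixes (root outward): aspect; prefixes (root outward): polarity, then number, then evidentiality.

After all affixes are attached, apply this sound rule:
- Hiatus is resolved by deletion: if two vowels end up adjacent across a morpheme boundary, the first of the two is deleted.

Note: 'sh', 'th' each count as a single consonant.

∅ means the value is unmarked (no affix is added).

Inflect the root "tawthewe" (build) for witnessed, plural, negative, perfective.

Attach polarity negative a- → atawthewe.
Attach number plural ew- (before vowel 'a') → ewatawthewe.
Attach evidentiality witnessed et- → etewatawthewe.
Attach aspect perfective -tho → etewatawthewetho.
Vowel deletion: no change.

etewatawthewetho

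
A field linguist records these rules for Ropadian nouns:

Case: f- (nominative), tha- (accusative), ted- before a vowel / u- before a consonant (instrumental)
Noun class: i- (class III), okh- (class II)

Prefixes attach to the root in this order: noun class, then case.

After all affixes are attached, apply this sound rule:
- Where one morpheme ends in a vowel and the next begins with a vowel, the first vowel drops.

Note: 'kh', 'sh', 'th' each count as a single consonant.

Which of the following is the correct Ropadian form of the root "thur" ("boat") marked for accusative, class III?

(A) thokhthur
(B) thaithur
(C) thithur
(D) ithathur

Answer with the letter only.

C

Attach noun class class III i- → ithur.
Attach case accusative tha- → thaithur.
Apply vowel deletion: thaithur → thithur.
So the correct form is thithur, option (C).
(A) thokhthur is wrong: it uses class II instead of class III for noun class.
(B) thaithur is wrong: it fails to apply the sound rule(s).
(D) ithathur is wrong: it has the affixes in the wrong order.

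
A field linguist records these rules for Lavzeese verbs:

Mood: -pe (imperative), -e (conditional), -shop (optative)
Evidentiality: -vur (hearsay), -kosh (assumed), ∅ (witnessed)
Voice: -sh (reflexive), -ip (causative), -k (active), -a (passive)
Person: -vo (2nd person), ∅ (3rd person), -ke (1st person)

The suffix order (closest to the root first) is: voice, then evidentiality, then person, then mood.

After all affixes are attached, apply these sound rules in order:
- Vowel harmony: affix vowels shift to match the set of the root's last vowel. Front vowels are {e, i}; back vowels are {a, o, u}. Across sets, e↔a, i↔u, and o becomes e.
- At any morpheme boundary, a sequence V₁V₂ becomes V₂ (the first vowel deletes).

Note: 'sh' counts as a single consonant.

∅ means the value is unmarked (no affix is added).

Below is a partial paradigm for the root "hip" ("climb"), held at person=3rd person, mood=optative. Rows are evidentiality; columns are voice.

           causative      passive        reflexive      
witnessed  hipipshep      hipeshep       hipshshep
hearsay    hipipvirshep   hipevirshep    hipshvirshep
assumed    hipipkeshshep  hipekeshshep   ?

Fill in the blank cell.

hipshkeshshep

Attach voice reflexive -sh → hipsh.
Attach evidentiality assumed -kosh → hipshkosh.
person = 3rd person: zero marking, form stays hipshkosh.
Attach mood optative -shop → hipshkoshshop.
Apply vowel harmony: hipshkoshshop → hipshkeshshep.
Vowel deletion: no change.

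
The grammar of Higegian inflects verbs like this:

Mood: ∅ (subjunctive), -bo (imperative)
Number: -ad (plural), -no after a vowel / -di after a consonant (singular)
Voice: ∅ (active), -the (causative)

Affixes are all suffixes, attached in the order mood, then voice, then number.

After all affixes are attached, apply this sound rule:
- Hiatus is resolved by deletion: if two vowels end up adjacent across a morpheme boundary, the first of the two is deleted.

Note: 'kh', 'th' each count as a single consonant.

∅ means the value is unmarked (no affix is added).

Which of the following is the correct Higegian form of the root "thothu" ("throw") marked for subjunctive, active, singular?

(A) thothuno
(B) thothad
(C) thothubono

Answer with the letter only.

mood = subjunctive: zero marking, form stays thothu.
voice = active: zero marking, form stays thothu.
Attach number singular -no (after vowel 'u') → thothuno.
Vowel deletion: no change.
So the correct form is thothuno, option (A).
(C) thothubono is wrong: it uses imperative instead of subjunctive for mood.
(B) thothad is wrong: it uses plural instead of singular for number.

A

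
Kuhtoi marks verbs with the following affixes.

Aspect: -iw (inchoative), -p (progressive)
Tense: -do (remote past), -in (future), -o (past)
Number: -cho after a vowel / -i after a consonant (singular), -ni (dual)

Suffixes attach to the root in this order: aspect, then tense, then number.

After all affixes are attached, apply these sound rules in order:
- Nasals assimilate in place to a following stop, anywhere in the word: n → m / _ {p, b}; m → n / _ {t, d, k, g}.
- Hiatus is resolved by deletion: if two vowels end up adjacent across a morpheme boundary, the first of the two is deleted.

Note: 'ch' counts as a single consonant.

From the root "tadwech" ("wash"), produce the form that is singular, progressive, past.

Attach aspect progressive -p → tadwechp.
Attach tense past -o → tadwechpo.
Attach number singular -cho (after vowel 'o') → tadwechpocho.
Nasal assimilation: no change.
Vowel deletion: no change.

tadwechpocho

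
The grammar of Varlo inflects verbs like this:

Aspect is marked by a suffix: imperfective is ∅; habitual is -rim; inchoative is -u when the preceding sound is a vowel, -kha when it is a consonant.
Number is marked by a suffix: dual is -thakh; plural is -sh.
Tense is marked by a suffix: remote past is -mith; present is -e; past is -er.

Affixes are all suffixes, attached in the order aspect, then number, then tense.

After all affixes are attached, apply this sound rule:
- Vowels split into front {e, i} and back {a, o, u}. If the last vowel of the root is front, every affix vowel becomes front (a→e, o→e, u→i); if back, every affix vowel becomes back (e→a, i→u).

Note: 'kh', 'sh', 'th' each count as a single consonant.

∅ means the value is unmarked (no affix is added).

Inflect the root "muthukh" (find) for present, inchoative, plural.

muthukhkhasha

Attach aspect inchoative -kha (after consonant 'kh') → muthukhkha.
Attach number plural -sh → muthukhkhash.
Attach tense present -e → muthukhkhashe.
Apply vowel harmony: muthukhkhashe → muthukhkhasha.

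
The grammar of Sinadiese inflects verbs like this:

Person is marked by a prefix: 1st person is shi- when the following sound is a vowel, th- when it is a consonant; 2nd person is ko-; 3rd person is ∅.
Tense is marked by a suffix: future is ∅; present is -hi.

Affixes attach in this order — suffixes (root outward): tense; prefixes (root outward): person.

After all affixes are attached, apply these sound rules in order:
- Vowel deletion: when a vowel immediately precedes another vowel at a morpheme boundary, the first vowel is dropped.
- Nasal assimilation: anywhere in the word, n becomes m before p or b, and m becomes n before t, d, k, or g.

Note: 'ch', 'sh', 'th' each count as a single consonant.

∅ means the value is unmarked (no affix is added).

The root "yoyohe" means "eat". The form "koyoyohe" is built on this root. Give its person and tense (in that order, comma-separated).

Segment: ko-yoyohe.
person: ko- → 2nd person.
tense: ∅ → future.

2nd person, future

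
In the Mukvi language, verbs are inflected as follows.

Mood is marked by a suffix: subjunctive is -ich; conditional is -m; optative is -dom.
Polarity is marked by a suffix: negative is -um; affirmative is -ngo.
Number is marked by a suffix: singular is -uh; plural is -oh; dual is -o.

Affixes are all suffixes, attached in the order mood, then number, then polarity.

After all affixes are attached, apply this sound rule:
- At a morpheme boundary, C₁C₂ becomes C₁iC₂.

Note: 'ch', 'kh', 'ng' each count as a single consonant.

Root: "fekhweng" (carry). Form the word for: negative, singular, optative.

Attach mood optative -dom → fekhwengdom.
Attach number singular -uh → fekhwengdomuh.
Attach polarity negative -um → fekhwengdomuhum.
Apply epenthesis: fekhwengdomuhum → fekhwengidomuhum.

fekhwengidomuhum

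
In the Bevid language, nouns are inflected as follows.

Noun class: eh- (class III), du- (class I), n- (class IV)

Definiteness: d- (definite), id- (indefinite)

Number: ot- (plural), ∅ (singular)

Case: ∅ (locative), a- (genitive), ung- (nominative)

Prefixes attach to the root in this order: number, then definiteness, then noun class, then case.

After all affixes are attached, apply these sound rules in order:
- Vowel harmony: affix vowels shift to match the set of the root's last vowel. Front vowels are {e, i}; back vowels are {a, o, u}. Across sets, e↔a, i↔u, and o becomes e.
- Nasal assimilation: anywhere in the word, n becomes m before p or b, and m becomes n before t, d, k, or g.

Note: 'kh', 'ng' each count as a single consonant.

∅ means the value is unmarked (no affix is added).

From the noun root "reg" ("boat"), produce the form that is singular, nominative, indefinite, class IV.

number = singular: zero marking, form stays reg.
Attach definiteness indefinite id- → idreg.
Attach noun class class IV n- → nidreg.
Attach case nominative ung- → ungnidreg.
Apply vowel harmony: ungnidreg → ingnidreg.
Nasal assimilation: no change.

ingnidreg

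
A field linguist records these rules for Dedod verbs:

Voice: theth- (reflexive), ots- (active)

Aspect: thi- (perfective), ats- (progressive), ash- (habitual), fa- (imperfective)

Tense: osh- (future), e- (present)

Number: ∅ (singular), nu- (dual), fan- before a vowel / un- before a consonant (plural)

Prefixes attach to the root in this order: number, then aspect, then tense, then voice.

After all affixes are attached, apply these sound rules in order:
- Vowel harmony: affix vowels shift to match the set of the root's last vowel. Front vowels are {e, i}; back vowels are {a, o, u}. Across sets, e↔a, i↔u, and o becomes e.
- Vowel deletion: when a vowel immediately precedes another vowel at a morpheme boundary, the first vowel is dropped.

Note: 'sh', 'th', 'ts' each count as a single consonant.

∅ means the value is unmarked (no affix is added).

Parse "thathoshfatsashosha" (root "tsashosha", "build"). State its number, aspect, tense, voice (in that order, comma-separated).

Segment: theth-osh-fa-tsashosha.
number: ∅ → singular.
aspect: fa- → imperfective.
tense: osh- → future.
voice: theth- → reflexive.

singular, imperfective, future, reflexive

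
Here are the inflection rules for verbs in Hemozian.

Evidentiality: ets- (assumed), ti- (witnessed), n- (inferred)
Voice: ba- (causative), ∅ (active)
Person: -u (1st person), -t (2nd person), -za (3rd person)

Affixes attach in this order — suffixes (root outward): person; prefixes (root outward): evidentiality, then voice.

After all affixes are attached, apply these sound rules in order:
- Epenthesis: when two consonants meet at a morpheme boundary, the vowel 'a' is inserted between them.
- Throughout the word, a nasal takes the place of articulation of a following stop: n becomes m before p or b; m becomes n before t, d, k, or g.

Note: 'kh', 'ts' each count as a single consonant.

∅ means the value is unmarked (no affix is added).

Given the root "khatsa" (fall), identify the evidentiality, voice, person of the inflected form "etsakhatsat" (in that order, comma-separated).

Segment: ets-khatsa-t.
evidentiality: ets- → assumed.
voice: ∅ → active.
person: -t → 2nd person.

assumed, active, 2nd person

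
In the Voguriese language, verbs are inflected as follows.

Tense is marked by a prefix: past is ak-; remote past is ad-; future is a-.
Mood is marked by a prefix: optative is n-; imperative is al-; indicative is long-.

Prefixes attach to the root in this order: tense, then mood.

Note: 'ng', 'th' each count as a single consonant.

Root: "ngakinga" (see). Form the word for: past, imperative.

alakngakinga

Attach tense past ak- → akngakinga.
Attach mood imperative al- → alakngakinga.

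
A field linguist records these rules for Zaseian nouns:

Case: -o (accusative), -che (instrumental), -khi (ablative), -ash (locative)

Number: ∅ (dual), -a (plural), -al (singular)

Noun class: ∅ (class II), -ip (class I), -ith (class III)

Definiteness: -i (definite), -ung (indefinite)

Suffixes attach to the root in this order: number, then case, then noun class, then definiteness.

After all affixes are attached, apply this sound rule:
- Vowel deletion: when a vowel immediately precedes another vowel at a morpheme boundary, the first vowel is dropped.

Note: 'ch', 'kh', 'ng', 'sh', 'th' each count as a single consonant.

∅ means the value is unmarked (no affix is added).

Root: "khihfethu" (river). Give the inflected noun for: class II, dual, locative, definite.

khihfethashi

number = dual: zero marking, form stays khihfethu.
Attach case locative -ash → khihfethuash.
noun class = class II: zero marking, form stays khihfethuash.
Attach definiteness definite -i → khihfethuashi.
Apply vowel deletion: khihfethuashi → khihfethashi.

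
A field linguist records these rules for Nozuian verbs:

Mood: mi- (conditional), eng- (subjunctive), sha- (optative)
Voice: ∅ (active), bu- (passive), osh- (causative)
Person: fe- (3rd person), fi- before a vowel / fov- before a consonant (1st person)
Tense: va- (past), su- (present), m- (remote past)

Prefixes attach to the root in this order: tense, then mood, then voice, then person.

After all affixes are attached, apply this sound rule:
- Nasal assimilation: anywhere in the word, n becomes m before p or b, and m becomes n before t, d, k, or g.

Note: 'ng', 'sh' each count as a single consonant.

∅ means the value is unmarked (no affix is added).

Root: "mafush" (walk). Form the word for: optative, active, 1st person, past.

fovshavamafush

Attach tense past va- → vamafush.
Attach mood optative sha- → shavamafush.
voice = active: zero marking, form stays shavamafush.
Attach person 1st person fov- (before consonant 'sh') → fovshavamafush.
Nasal assimilation: no change.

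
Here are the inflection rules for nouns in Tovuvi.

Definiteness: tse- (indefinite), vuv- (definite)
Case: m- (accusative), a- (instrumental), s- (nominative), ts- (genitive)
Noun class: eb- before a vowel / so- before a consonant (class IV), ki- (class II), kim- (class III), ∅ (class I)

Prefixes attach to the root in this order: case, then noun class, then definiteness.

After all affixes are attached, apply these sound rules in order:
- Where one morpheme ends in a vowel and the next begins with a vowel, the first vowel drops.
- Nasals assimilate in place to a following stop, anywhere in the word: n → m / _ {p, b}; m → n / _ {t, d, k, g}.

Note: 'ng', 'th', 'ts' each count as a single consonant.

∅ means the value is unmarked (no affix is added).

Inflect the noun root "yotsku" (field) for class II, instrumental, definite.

vuvkayotsku

Attach case instrumental a- → ayotsku.
Attach noun class class II ki- → kiayotsku.
Attach definiteness definite vuv- → vuvkiayotsku.
Apply vowel deletion: vuvkiayotsku → vuvkayotsku.
Nasal assimilation: no change.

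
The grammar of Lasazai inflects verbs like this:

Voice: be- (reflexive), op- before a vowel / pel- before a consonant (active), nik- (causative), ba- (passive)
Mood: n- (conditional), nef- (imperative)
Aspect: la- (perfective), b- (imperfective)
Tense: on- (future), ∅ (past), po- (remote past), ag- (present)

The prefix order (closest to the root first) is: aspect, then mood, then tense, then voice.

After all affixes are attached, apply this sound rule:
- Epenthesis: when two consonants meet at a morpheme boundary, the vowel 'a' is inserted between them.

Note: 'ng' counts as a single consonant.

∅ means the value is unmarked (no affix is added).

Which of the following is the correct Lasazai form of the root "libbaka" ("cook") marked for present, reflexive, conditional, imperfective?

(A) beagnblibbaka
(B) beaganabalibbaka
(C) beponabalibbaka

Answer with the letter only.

Attach aspect imperfective b- → blibbaka.
Attach mood conditional n- → nblibbaka.
Attach tense present ag- → agnblibbaka.
Attach voice reflexive be- → beagnblibbaka.
Apply epenthesis: beagnblibbaka → beaganabalibbaka.
So the correct form is beaganabalibbaka, option (B).
(A) beagnblibbaka is wrong: it fails to apply the sound rule(s).
(C) beponabalibbaka is wrong: it uses remote past instead of present for tense.

B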